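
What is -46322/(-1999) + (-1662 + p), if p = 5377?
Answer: 7472607/1999 ≈ 3738.2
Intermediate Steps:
-46322/(-1999) + (-1662 + p) = -46322/(-1999) + (-1662 + 5377) = -46322*(-1/1999) + 3715 = 46322/1999 + 3715 = 7472607/1999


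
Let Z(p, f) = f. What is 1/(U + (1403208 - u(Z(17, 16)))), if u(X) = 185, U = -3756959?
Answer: -1/2353936 ≈ -4.2482e-7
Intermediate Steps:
1/(U + (1403208 - u(Z(17, 16)))) = 1/(-3756959 + (1403208 - 1*185)) = 1/(-3756959 + (1403208 - 185)) = 1/(-3756959 + 1403023) = 1/(-2353936) = -1/2353936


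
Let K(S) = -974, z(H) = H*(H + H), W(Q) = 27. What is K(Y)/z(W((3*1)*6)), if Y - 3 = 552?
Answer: -487/729 ≈ -0.66804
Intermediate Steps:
Y = 555 (Y = 3 + 552 = 555)
z(H) = 2*H² (z(H) = H*(2*H) = 2*H²)
K(Y)/z(W((3*1)*6)) = -974/(2*27²) = -974/(2*729) = -974/1458 = -974*1/1458 = -487/729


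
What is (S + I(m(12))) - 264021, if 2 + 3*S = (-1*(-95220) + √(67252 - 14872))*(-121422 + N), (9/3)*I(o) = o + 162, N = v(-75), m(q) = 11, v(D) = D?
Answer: -3856578744 - 242994*√1455 ≈ -3.8658e+9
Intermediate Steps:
N = -75
I(o) = 54 + o/3 (I(o) = (o + 162)/3 = (162 + o)/3 = 54 + o/3)
S = -11568944342/3 - 242994*√1455 (S = -⅔ + ((-1*(-95220) + √(67252 - 14872))*(-121422 - 75))/3 = -⅔ + ((95220 + √52380)*(-121497))/3 = -⅔ + ((95220 + 6*√1455)*(-121497))/3 = -⅔ + (-11568944340 - 728982*√1455)/3 = -⅔ + (-3856314780 - 242994*√1455) = -11568944342/3 - 242994*√1455 ≈ -3.8656e+9)
(S + I(m(12))) - 264021 = ((-11568944342/3 - 242994*√1455) + (54 + (⅓)*11)) - 264021 = ((-11568944342/3 - 242994*√1455) + (54 + 11/3)) - 264021 = ((-11568944342/3 - 242994*√1455) + 173/3) - 264021 = (-3856314723 - 242994*√1455) - 264021 = -3856578744 - 242994*√1455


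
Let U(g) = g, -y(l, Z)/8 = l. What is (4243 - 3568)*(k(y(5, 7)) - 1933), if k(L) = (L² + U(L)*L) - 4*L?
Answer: 963225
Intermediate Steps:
y(l, Z) = -8*l
k(L) = -4*L + 2*L² (k(L) = (L² + L*L) - 4*L = (L² + L²) - 4*L = 2*L² - 4*L = -4*L + 2*L²)
(4243 - 3568)*(k(y(5, 7)) - 1933) = (4243 - 3568)*(2*(-8*5)*(-2 - 8*5) - 1933) = 675*(2*(-40)*(-2 - 40) - 1933) = 675*(2*(-40)*(-42) - 1933) = 675*(3360 - 1933) = 675*1427 = 963225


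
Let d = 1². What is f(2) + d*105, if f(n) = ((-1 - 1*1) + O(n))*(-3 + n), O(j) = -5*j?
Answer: 117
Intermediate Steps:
f(n) = (-3 + n)*(-2 - 5*n) (f(n) = ((-1 - 1*1) - 5*n)*(-3 + n) = ((-1 - 1) - 5*n)*(-3 + n) = (-2 - 5*n)*(-3 + n) = (-3 + n)*(-2 - 5*n))
d = 1
f(2) + d*105 = (6 - 5*2² + 13*2) + 1*105 = (6 - 5*4 + 26) + 105 = (6 - 20 + 26) + 105 = 12 + 105 = 117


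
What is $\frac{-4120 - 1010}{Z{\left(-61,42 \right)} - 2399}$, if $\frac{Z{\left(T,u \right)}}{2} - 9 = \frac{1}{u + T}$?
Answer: $\frac{97470}{45241} \approx 2.1545$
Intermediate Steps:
$Z{\left(T,u \right)} = 18 + \frac{2}{T + u}$ ($Z{\left(T,u \right)} = 18 + \frac{2}{u + T} = 18 + \frac{2}{T + u}$)
$\frac{-4120 - 1010}{Z{\left(-61,42 \right)} - 2399} = \frac{-4120 - 1010}{\frac{2 \left(1 + 9 \left(-61\right) + 9 \cdot 42\right)}{-61 + 42} - 2399} = - \frac{5130}{\frac{2 \left(1 - 549 + 378\right)}{-19} - 2399} = - \frac{5130}{2 \left(- \frac{1}{19}\right) \left(-170\right) - 2399} = - \frac{5130}{\frac{340}{19} - 2399} = - \frac{5130}{- \frac{45241}{19}} = \left(-5130\right) \left(- \frac{19}{45241}\right) = \frac{97470}{45241}$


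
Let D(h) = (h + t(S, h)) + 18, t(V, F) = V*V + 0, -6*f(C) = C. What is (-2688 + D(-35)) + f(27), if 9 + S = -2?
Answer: -5177/2 ≈ -2588.5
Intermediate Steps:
S = -11 (S = -9 - 2 = -11)
f(C) = -C/6
t(V, F) = V**2 (t(V, F) = V**2 + 0 = V**2)
D(h) = 139 + h (D(h) = (h + (-11)**2) + 18 = (h + 121) + 18 = (121 + h) + 18 = 139 + h)
(-2688 + D(-35)) + f(27) = (-2688 + (139 - 35)) - 1/6*27 = (-2688 + 104) - 9/2 = -2584 - 9/2 = -5177/2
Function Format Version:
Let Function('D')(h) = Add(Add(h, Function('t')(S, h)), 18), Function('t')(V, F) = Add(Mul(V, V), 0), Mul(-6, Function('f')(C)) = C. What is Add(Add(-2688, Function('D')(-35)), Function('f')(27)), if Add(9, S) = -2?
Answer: Rational(-5177, 2) ≈ -2588.5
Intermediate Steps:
S = -11 (S = Add(-9, -2) = -11)
Function('f')(C) = Mul(Rational(-1, 6), C)
Function('t')(V, F) = Pow(V, 2) (Function('t')(V, F) = Add(Pow(V, 2), 0) = Pow(V, 2))
Function('D')(h) = Add(139, h) (Function('D')(h) = Add(Add(h, Pow(-11, 2)), 18) = Add(Add(h, 121), 18) = Add(Add(121, h), 18) = Add(139, h))
Add(Add(-2688, Function('D')(-35)), Function('f')(27)) = Add(Add(-2688, Add(139, -35)), Mul(Rational(-1, 6), 27)) = Add(Add(-2688, 104), Rational(-9, 2)) = Add(-2584, Rational(-9, 2)) = Rational(-5177, 2)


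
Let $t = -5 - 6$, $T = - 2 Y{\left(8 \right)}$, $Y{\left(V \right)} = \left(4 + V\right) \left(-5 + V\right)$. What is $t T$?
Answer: $792$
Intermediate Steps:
$Y{\left(V \right)} = \left(-5 + V\right) \left(4 + V\right)$
$T = -72$ ($T = - 2 \left(-20 + 8^{2} - 8\right) = - 2 \left(-20 + 64 - 8\right) = \left(-2\right) 36 = -72$)
$t = -11$
$t T = \left(-11\right) \left(-72\right) = 792$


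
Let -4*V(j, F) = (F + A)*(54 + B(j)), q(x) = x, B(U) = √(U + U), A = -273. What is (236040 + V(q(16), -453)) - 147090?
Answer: 98751 + 726*√2 ≈ 99778.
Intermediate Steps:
B(U) = √2*√U (B(U) = √(2*U) = √2*√U)
V(j, F) = -(-273 + F)*(54 + √2*√j)/4 (V(j, F) = -(F - 273)*(54 + √2*√j)/4 = -(-273 + F)*(54 + √2*√j)/4)
(236040 + V(q(16), -453)) - 147090 = (236040 + (7371/2 - 27/2*(-453) + 273*√2*√16/4 - ¼*(-453)*√2*√16)) - 147090 = (236040 + (7371/2 + 12231/2 + (273/4)*√2*4 - ¼*(-453)*√2*4)) - 147090 = (236040 + (7371/2 + 12231/2 + 273*√2 + 453*√2)) - 147090 = (236040 + (9801 + 726*√2)) - 147090 = (245841 + 726*√2) - 147090 = 98751 + 726*√2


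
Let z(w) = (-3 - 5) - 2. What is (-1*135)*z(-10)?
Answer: 1350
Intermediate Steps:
z(w) = -10 (z(w) = -8 - 2 = -10)
(-1*135)*z(-10) = -1*135*(-10) = -135*(-10) = 1350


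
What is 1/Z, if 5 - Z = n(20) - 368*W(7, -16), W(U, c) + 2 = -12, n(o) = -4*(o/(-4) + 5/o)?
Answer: -1/5166 ≈ -0.00019357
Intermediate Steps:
n(o) = o - 20/o (n(o) = -4*(o*(-1/4) + 5/o) = -4*(-o/4 + 5/o) = -4*(5/o - o/4) = o - 20/o)
W(U, c) = -14 (W(U, c) = -2 - 12 = -14)
Z = -5166 (Z = 5 - ((20 - 20/20) - 368*(-14)) = 5 - ((20 - 20*1/20) + 5152) = 5 - ((20 - 1) + 5152) = 5 - (19 + 5152) = 5 - 1*5171 = 5 - 5171 = -5166)
1/Z = 1/(-5166) = -1/5166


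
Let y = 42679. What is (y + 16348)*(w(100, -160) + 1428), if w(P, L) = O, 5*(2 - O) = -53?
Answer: 425171481/5 ≈ 8.5034e+7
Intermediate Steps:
O = 63/5 (O = 2 - 1/5*(-53) = 2 + 53/5 = 63/5 ≈ 12.600)
w(P, L) = 63/5
(y + 16348)*(w(100, -160) + 1428) = (42679 + 16348)*(63/5 + 1428) = 59027*(7203/5) = 425171481/5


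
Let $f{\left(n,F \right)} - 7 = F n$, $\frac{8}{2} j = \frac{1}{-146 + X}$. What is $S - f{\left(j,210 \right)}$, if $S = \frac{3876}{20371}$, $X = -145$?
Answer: $- \frac{26198889}{3951974} \approx -6.6293$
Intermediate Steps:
$j = - \frac{1}{1164}$ ($j = \frac{1}{4 \left(-146 - 145\right)} = \frac{1}{4 \left(-291\right)} = \frac{1}{4} \left(- \frac{1}{291}\right) = - \frac{1}{1164} \approx -0.00085911$)
$f{\left(n,F \right)} = 7 + F n$
$S = \frac{3876}{20371}$ ($S = 3876 \cdot \frac{1}{20371} = \frac{3876}{20371} \approx 0.19027$)
$S - f{\left(j,210 \right)} = \frac{3876}{20371} - \left(7 + 210 \left(- \frac{1}{1164}\right)\right) = \frac{3876}{20371} - \left(7 - \frac{35}{194}\right) = \frac{3876}{20371} - \frac{1323}{194} = - \frac{26198889}{3951974}$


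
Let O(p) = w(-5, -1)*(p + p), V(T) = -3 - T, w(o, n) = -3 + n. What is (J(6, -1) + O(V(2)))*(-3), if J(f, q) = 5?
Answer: -135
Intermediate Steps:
O(p) = -8*p (O(p) = (-3 - 1)*(p + p) = -8*p)
(J(6, -1) + O(V(2)))*(-3) = (5 - 8*(-3 - 1*2))*(-3) = (5 - 8*(-3 - 2))*(-3) = (5 - 8*(-5))*(-3) = (5 + 40)*(-3) = 45*(-3) = -135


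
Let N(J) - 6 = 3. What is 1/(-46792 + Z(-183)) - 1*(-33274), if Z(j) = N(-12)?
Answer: 1556657541/46783 ≈ 33274.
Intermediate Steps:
N(J) = 9 (N(J) = 6 + 3 = 9)
Z(j) = 9
1/(-46792 + Z(-183)) - 1*(-33274) = 1/(-46792 + 9) - 1*(-33274) = 1/(-46783) + 33274 = -1/46783 + 33274 = 1556657541/46783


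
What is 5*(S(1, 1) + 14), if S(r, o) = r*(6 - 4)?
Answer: 80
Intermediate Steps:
S(r, o) = 2*r (S(r, o) = r*2 = 2*r)
5*(S(1, 1) + 14) = 5*(2*1 + 14) = 5*(2 + 14) = 5*16 = 80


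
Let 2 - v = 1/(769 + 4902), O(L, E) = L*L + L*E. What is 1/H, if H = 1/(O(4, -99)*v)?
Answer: -4309580/5671 ≈ -759.93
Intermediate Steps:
O(L, E) = L² + E*L
v = 11341/5671 (v = 2 - 1/(769 + 4902) = 2 - 1/5671 = 11341/5671 ≈ 1.9998)
H = -5671/4309580 (H = 1/(((4*(-99 + 4)))*(11341/5671)) = (5671/11341)/(4*(-95)) = (5671/11341)/(-380) = -1/380*5671/11341 = -5671/4309580 ≈ -0.0013159)
1/H = 1/(-5671/4309580) = -4309580/5671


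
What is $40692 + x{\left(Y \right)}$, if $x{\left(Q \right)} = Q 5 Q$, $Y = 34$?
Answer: $46472$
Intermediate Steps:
$x{\left(Q \right)} = 5 Q^{2}$ ($x{\left(Q \right)} = 5 Q Q = 5 Q^{2}$)
$40692 + x{\left(Y \right)} = 40692 + 5 \cdot 34^{2} = 40692 + 5 \cdot 1156 = 40692 + 5780 = 46472$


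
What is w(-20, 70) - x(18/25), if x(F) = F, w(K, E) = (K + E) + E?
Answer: 2982/25 ≈ 119.28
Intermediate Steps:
w(K, E) = K + 2*E (w(K, E) = (E + K) + E = K + 2*E)
w(-20, 70) - x(18/25) = (-20 + 2*70) - 18/25 = (-20 + 140) - 18/25 = 120 - 1*18/25 = 120 - 18/25 = 2982/25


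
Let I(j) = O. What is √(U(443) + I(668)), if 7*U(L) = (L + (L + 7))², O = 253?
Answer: 2*√1398635/7 ≈ 337.90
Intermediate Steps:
I(j) = 253
U(L) = (7 + 2*L)²/7 (U(L) = (L + (L + 7))²/7 = (L + (7 + L))²/7 = (7 + 2*L)²/7)
√(U(443) + I(668)) = √((7 + 2*443)²/7 + 253) = √((7 + 886)²/7 + 253) = √((⅐)*893² + 253) = √((⅐)*797449 + 253) = √(797449/7 + 253) = √(799220/7) = 2*√1398635/7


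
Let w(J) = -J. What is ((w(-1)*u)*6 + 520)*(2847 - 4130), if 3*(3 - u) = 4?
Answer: -679990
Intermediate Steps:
u = 5/3 (u = 3 - ⅓*4 = 3 - 4/3 = 5/3 ≈ 1.6667)
((w(-1)*u)*6 + 520)*(2847 - 4130) = ((-1*(-1)*(5/3))*6 + 520)*(2847 - 4130) = ((1*(5/3))*6 + 520)*(-1283) = ((5/3)*6 + 520)*(-1283) = (10 + 520)*(-1283) = 530*(-1283) = -679990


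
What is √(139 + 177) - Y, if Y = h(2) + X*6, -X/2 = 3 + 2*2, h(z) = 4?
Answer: 80 + 2*√79 ≈ 97.776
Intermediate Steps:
X = -14 (X = -2*(3 + 2*2) = -2*(3 + 4) = -2*7 = -14)
Y = -80 (Y = 4 - 14*6 = 4 - 84 = -80)
√(139 + 177) - Y = √(139 + 177) - 1*(-80) = √316 + 80 = 2*√79 + 80 = 80 + 2*√79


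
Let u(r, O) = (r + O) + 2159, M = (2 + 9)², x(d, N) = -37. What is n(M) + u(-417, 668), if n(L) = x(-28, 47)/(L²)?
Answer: 35284773/14641 ≈ 2410.0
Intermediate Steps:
M = 121 (M = 11² = 121)
u(r, O) = 2159 + O + r (u(r, O) = (O + r) + 2159 = 2159 + O + r)
n(L) = -37/L²
n(M) + u(-417, 668) = -37/121² + (2159 + 668 - 417) = -37*1/14641 + 2410 = -37/14641 + 2410 = 35284773/14641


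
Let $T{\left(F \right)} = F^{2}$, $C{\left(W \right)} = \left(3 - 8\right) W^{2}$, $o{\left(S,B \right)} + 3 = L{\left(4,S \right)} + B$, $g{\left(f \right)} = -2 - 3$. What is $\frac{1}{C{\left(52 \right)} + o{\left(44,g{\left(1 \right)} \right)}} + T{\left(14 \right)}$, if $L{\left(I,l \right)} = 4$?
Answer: $\frac{2650703}{13524} \approx 196.0$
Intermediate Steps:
$g{\left(f \right)} = -5$ ($g{\left(f \right)} = -2 - 3 = -5$)
$o{\left(S,B \right)} = 1 + B$ ($o{\left(S,B \right)} = -3 + \left(4 + B\right) = 1 + B$)
$C{\left(W \right)} = - 5 W^{2}$ ($C{\left(W \right)} = \left(3 - 8\right) W^{2} = - 5 W^{2}$)
$\frac{1}{C{\left(52 \right)} + o{\left(44,g{\left(1 \right)} \right)}} + T{\left(14 \right)} = \frac{1}{- 5 \cdot 52^{2} + \left(1 - 5\right)} + 14^{2} = \frac{1}{\left(-5\right) 2704 - 4} + 196 = \frac{1}{-13520 - 4} + 196 = \frac{1}{-13524} + 196 = - \frac{1}{13524} + 196 = \frac{2650703}{13524}$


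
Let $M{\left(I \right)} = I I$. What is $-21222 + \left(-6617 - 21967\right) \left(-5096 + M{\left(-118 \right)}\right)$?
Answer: $-252360774$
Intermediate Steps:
$M{\left(I \right)} = I^{2}$
$-21222 + \left(-6617 - 21967\right) \left(-5096 + M{\left(-118 \right)}\right) = -21222 + \left(-6617 - 21967\right) \left(-5096 + \left(-118\right)^{2}\right) = -21222 - 28584 \left(-5096 + 13924\right) = -21222 - 252339552 = -252360774$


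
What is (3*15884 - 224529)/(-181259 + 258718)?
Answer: -176877/77459 ≈ -2.2835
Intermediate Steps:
(3*15884 - 224529)/(-181259 + 258718) = (47652 - 224529)/77459 = -176877*1/77459 = -176877/77459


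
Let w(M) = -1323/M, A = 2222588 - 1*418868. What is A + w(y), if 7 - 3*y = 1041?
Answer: 1865050449/1034 ≈ 1.8037e+6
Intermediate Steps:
y = -1034/3 (y = 7/3 - 1/3*1041 = 7/3 - 347 = -1034/3 ≈ -344.67)
A = 1803720 (A = 2222588 - 418868 = 1803720)
A + w(y) = 1803720 - 1323/(-1034/3) = 1803720 - 1323*(-3/1034) = 1803720 + 3969/1034 = 1865050449/1034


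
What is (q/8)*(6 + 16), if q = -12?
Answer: -33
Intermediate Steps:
(q/8)*(6 + 16) = (-12/8)*(6 + 16) = -12*1/8*22 = -3/2*22 = -33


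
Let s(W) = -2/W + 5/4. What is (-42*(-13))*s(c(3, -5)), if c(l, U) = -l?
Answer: 2093/2 ≈ 1046.5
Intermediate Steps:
s(W) = 5/4 - 2/W (s(W) = -2/W + 5*(¼) = -2/W + 5/4 = 5/4 - 2/W)
(-42*(-13))*s(c(3, -5)) = (-42*(-13))*(5/4 - 2/((-1*3))) = 546*(5/4 - 2/(-3)) = 546*(5/4 - 2*(-⅓)) = 546*(5/4 + ⅔) = 546*(23/12) = 2093/2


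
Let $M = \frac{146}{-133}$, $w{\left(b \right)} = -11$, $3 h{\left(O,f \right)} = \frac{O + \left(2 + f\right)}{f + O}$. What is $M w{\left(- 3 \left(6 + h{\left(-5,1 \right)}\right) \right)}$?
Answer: $\frac{1606}{133} \approx 12.075$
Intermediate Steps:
$h{\left(O,f \right)} = \frac{2 + O + f}{3 \left(O + f\right)}$ ($h{\left(O,f \right)} = \frac{\left(O + \left(2 + f\right)\right) \frac{1}{f + O}}{3} = \frac{\left(2 + O + f\right) \frac{1}{O + f}}{3} = \frac{\frac{1}{O + f} \left(2 + O + f\right)}{3} = \frac{2 + O + f}{3 \left(O + f\right)}$)
$M = - \frac{146}{133}$ ($M = 146 \left(- \frac{1}{133}\right) = - \frac{146}{133} \approx -1.0977$)
$M w{\left(- 3 \left(6 + h{\left(-5,1 \right)}\right) \right)} = \left(- \frac{146}{133}\right) \left(-11\right) = \frac{1606}{133}$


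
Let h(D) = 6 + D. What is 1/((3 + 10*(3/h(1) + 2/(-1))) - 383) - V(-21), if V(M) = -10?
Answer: 27693/2770 ≈ 9.9975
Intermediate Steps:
1/((3 + 10*(3/h(1) + 2/(-1))) - 383) - V(-21) = 1/((3 + 10*(3/(6 + 1) + 2/(-1))) - 383) - 1*(-10) = 1/((3 + 10*(3/7 + 2*(-1))) - 383) + 10 = 1/((3 + 10*(3*(1/7) - 2)) - 383) + 10 = 1/((3 + 10*(3/7 - 2)) - 383) + 10 = 1/((3 + 10*(-11/7)) - 383) + 10 = 1/((3 - 110/7) - 383) + 10 = 1/(-89/7 - 383) + 10 = 1/(-2770/7) + 10 = -7/2770 + 10 = 27693/2770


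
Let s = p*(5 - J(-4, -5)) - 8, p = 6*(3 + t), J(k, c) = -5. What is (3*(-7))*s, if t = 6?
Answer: -11172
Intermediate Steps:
p = 54 (p = 6*(3 + 6) = 6*9 = 54)
s = 532 (s = 54*(5 - 1*(-5)) - 8 = 54*(5 + 5) - 8 = 54*10 - 8 = 540 - 8 = 532)
(3*(-7))*s = (3*(-7))*532 = -21*532 = -11172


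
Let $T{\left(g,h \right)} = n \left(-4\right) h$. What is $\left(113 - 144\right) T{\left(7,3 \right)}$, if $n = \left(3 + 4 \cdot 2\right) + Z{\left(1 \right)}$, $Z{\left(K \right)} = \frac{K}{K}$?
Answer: $4464$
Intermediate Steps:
$Z{\left(K \right)} = 1$
$n = 12$ ($n = \left(3 + 4 \cdot 2\right) + 1 = \left(3 + 8\right) + 1 = 11 + 1 = 12$)
$T{\left(g,h \right)} = - 48 h$ ($T{\left(g,h \right)} = 12 \left(-4\right) h = - 48 h$)
$\left(113 - 144\right) T{\left(7,3 \right)} = \left(113 - 144\right) \left(\left(-48\right) 3\right) = \left(-31\right) \left(-144\right) = 4464$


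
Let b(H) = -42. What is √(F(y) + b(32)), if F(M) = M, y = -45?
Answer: I*√87 ≈ 9.3274*I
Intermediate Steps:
√(F(y) + b(32)) = √(-45 - 42) = √(-87) = I*√87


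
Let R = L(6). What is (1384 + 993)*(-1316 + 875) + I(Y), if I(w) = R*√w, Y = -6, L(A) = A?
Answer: -1048257 + 6*I*√6 ≈ -1.0483e+6 + 14.697*I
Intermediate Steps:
R = 6
I(w) = 6*√w
(1384 + 993)*(-1316 + 875) + I(Y) = (1384 + 993)*(-1316 + 875) + 6*√(-6) = 2377*(-441) + 6*(I*√6) = -1048257 + 6*I*√6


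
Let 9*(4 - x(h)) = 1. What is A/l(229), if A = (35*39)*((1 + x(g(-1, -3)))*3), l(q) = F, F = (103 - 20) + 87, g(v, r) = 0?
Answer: 2002/17 ≈ 117.76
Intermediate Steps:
x(h) = 35/9 (x(h) = 4 - ⅑*1 = 4 - ⅑ = 35/9)
F = 170 (F = 83 + 87 = 170)
l(q) = 170
A = 20020 (A = (35*39)*((1 + 35/9)*3) = 1365*((44/9)*3) = 1365*(44/3) = 20020)
A/l(229) = 20020/170 = 20020*(1/170) = 2002/17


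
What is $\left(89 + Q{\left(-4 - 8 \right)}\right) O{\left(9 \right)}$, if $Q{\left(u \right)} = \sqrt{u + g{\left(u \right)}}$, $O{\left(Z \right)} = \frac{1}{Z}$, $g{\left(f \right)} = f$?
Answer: $\frac{89}{9} + \frac{2 i \sqrt{6}}{9} \approx 9.8889 + 0.54433 i$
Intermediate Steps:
$Q{\left(u \right)} = \sqrt{2} \sqrt{u}$ ($Q{\left(u \right)} = \sqrt{u + u} = \sqrt{2 u} = \sqrt{2} \sqrt{u}$)
$\left(89 + Q{\left(-4 - 8 \right)}\right) O{\left(9 \right)} = \frac{89 + \sqrt{2} \sqrt{-4 - 8}}{9} = \left(89 + \sqrt{2} \sqrt{-4 - 8}\right) \frac{1}{9} = \left(89 + \sqrt{2} \sqrt{-12}\right) \frac{1}{9} = \left(89 + \sqrt{2} \cdot 2 i \sqrt{3}\right) \frac{1}{9} = \left(89 + 2 i \sqrt{6}\right) \frac{1}{9} = \frac{89}{9} + \frac{2 i \sqrt{6}}{9}$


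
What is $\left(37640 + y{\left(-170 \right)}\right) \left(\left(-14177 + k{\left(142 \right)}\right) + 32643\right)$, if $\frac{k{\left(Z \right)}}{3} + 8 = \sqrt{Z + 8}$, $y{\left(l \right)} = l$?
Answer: $691021740 + 562050 \sqrt{6} \approx 6.924 \cdot 10^{8}$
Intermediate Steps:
$k{\left(Z \right)} = -24 + 3 \sqrt{8 + Z}$ ($k{\left(Z \right)} = -24 + 3 \sqrt{Z + 8} = -24 + 3 \sqrt{8 + Z}$)
$\left(37640 + y{\left(-170 \right)}\right) \left(\left(-14177 + k{\left(142 \right)}\right) + 32643\right) = \left(37640 - 170\right) \left(\left(-14177 - \left(24 - 3 \sqrt{8 + 142}\right)\right) + 32643\right) = 37470 \left(\left(-14177 - \left(24 - 3 \sqrt{150}\right)\right) + 32643\right) = 37470 \left(\left(-14177 - \left(24 - 3 \cdot 5 \sqrt{6}\right)\right) + 32643\right) = 37470 \left(\left(-14177 - \left(24 - 15 \sqrt{6}\right)\right) + 32643\right) = 37470 \left(\left(-14201 + 15 \sqrt{6}\right) + 32643\right) = 37470 \left(18442 + 15 \sqrt{6}\right) = 691021740 + 562050 \sqrt{6}$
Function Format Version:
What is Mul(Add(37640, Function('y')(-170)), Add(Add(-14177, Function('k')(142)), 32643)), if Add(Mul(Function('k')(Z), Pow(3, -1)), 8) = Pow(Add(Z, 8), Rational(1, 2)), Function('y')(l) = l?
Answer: Add(691021740, Mul(562050, Pow(6, Rational(1, 2)))) ≈ 6.9240e+8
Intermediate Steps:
Function('k')(Z) = Add(-24, Mul(3, Pow(Add(8, Z), Rational(1, 2)))) (Function('k')(Z) = Add(-24, Mul(3, Pow(Add(Z, 8), Rational(1, 2)))) = Add(-24, Mul(3, Pow(Add(8, Z), Rational(1, 2)))))
Mul(Add(37640, Function('y')(-170)), Add(Add(-14177, Function('k')(142)), 32643)) = Mul(Add(37640, -170), Add(Add(-14177, Add(-24, Mul(3, Pow(Add(8, 142), Rational(1, 2))))), 32643)) = Mul(37470, Add(Add(-14177, Add(-24, Mul(3, Pow(150, Rational(1, 2))))), 32643)) = Mul(37470, Add(Add(-14177, Add(-24, Mul(3, Mul(5, Pow(6, Rational(1, 2)))))), 32643)) = Mul(37470, Add(Add(-14177, Add(-24, Mul(15, Pow(6, Rational(1, 2))))), 32643)) = Mul(37470, Add(Add(-14201, Mul(15, Pow(6, Rational(1, 2)))), 32643)) = Mul(37470, Add(18442, Mul(15, Pow(6, Rational(1, 2))))) = Add(691021740, Mul(562050, Pow(6, Rational(1, 2))))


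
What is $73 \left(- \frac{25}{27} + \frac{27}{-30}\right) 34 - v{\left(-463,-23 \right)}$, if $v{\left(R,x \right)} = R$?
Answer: $- \frac{549308}{135} \approx -4068.9$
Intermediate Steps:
$73 \left(- \frac{25}{27} + \frac{27}{-30}\right) 34 - v{\left(-463,-23 \right)} = 73 \left(- \frac{25}{27} + \frac{27}{-30}\right) 34 - -463 = 73 \left(\left(-25\right) \frac{1}{27} + 27 \left(- \frac{1}{30}\right)\right) 34 + 463 = 73 \left(- \frac{25}{27} - \frac{9}{10}\right) 34 + 463 = 73 \left(- \frac{493}{270}\right) 34 + 463 = \left(- \frac{35989}{270}\right) 34 + 463 = - \frac{611813}{135} + 463 = - \frac{549308}{135}$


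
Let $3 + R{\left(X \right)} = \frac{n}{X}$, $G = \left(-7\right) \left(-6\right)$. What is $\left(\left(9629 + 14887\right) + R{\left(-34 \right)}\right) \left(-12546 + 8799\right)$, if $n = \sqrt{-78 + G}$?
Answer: $-91850211 + \frac{11241 i}{17} \approx -9.185 \cdot 10^{7} + 661.24 i$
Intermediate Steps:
$G = 42$
$n = 6 i$ ($n = \sqrt{-78 + 42} = \sqrt{-36} = 6 i \approx 6.0 i$)
$R{\left(X \right)} = -3 + \frac{6 i}{X}$
$\left(\left(9629 + 14887\right) + R{\left(-34 \right)}\right) \left(-12546 + 8799\right) = \left(\left(9629 + 14887\right) - \left(3 - \frac{6 i}{-34}\right)\right) \left(-12546 + 8799\right) = \left(24516 - \left(3 - 6 i \left(- \frac{1}{34}\right)\right)\right) \left(-3747\right) = \left(24516 - \left(3 + \frac{3 i}{17}\right)\right) \left(-3747\right) = \left(24513 - \frac{3 i}{17}\right) \left(-3747\right) = -91850211 + \frac{11241 i}{17}$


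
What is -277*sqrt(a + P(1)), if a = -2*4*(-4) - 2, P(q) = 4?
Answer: -277*sqrt(34) ≈ -1615.2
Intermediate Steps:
a = 30 (a = -8*(-4) - 2 = 32 - 2 = 30)
-277*sqrt(a + P(1)) = -277*sqrt(30 + 4) = -277*sqrt(34)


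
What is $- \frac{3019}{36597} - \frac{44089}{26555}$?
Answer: $- \frac{1693694678}{971833335} \approx -1.7428$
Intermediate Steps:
$- \frac{3019}{36597} - \frac{44089}{26555} = - \frac{1693694678}{971833335}$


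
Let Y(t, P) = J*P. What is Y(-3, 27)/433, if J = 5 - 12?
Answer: -189/433 ≈ -0.43649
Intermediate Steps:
J = -7
Y(t, P) = -7*P
Y(-3, 27)/433 = -7*27/433 = -189*1/433 = -189/433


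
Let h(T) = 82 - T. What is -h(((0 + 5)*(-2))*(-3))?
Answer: -52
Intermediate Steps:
-h(((0 + 5)*(-2))*(-3)) = -(82 - (0 + 5)*(-2)*(-3)) = -(82 - 5*(-2)*(-3)) = -(82 - (-10)*(-3)) = -(82 - 1*30) = -(82 - 30) = -1*52 = -52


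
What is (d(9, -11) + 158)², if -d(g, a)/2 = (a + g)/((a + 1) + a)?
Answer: 10982596/441 ≈ 24904.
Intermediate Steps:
d(g, a) = -2*(a + g)/(1 + 2*a) (d(g, a) = -2*(a + g)/((a + 1) + a) = -2*(a + g)/((1 + a) + a) = -2*(a + g)/(1 + 2*a))
(d(9, -11) + 158)² = (2*(-1*(-11) - 1*9)/(1 + 2*(-11)) + 158)² = (2*(11 - 9)/(1 - 22) + 158)² = (2*2/(-21) + 158)² = (2*(-1/21)*2 + 158)² = (-4/21 + 158)² = (3314/21)² = 10982596/441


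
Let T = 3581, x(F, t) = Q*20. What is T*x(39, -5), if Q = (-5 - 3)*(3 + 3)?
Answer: -3437760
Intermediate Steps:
Q = -48 (Q = -8*6 = -48)
x(F, t) = -960 (x(F, t) = -48*20 = -960)
T*x(39, -5) = 3581*(-960) = -3437760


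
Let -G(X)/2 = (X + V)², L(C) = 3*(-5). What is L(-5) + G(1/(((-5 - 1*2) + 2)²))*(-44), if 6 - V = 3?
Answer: 498913/625 ≈ 798.26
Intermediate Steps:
V = 3 (V = 6 - 1*3 = 6 - 3 = 3)
L(C) = -15
G(X) = -2*(3 + X)² (G(X) = -2*(X + 3)² = -2*(3 + X)²)
L(-5) + G(1/(((-5 - 1*2) + 2)²))*(-44) = -15 - 2*(3 + 1/(((-5 - 1*2) + 2)²))²*(-44) = -15 - 2*(3 + 1/(((-5 - 2) + 2)²))²*(-44) = -15 - 2*(3 + 1/((-7 + 2)²))²*(-44) = -15 - 2*(3 + 1/((-5)²))²*(-44) = -15 - 2*(3 + 1/25)²*(-44) = -15 - 2*(76/25)²*(-44) = -15 - 2*5776/625*(-44) = -15 - 11552/625*(-44) = -15 + 508288/625 = 498913/625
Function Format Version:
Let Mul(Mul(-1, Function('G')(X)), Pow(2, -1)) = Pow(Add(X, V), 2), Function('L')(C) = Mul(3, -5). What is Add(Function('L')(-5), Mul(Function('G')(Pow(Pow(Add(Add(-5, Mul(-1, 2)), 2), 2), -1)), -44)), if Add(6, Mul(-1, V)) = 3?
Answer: Rational(498913, 625) ≈ 798.26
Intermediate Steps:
V = 3 (V = Add(6, Mul(-1, 3)) = Add(6, -3) = 3)
Function('L')(C) = -15
Function('G')(X) = Mul(-2, Pow(Add(3, X), 2)) (Function('G')(X) = Mul(-2, Pow(Add(X, 3), 2)) = Mul(-2, Pow(Add(3, X), 2)))
Add(Function('L')(-5), Mul(Function('G')(Pow(Pow(Add(Add(-5, Mul(-1, 2)), 2), 2), -1)), -44)) = Add(-15, Mul(Mul(-2, Pow(Add(3, Pow(Pow(Add(Add(-5, Mul(-1, 2)), 2), 2), -1)), 2)), -44)) = Add(-15, Mul(Mul(-2, Pow(Add(3, Pow(Pow(Add(Add(-5, -2), 2), 2), -1)), 2)), -44)) = Add(-15, Mul(Mul(-2, Pow(Add(3, Pow(Pow(Add(-7, 2), 2), -1)), 2)), -44)) = Add(-15, Mul(Mul(-2, Pow(Add(3, Pow(Pow(-5, 2), -1)), 2)), -44)) = Add(-15, Mul(Mul(-2, Pow(Add(3, Pow(25, -1)), 2)), -44)) = Add(-15, Mul(Mul(-2, Pow(Add(3, Rational(1, 25)), 2)), -44)) = Add(-15, Mul(Mul(-2, Pow(Rational(76, 25), 2)), -44)) = Add(-15, Mul(Mul(-2, Rational(5776, 625)), -44)) = Add(-15, Mul(Rational(-11552, 625), -44)) = Add(-15, Rational(508288, 625)) = Rational(498913, 625)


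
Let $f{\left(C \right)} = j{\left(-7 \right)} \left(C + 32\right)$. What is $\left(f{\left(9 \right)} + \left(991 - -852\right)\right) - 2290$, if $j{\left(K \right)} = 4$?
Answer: $-283$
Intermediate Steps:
$f{\left(C \right)} = 128 + 4 C$ ($f{\left(C \right)} = 4 \left(C + 32\right) = 4 \left(32 + C\right) = 128 + 4 C$)
$\left(f{\left(9 \right)} + \left(991 - -852\right)\right) - 2290 = \left(\left(128 + 4 \cdot 9\right) + \left(991 - -852\right)\right) - 2290 = \left(\left(128 + 36\right) + \left(991 + 852\right)\right) - 2290 = \left(164 + 1843\right) - 2290 = 2007 - 2290 = -283$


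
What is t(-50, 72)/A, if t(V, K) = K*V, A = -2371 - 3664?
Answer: 720/1207 ≈ 0.59652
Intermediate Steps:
A = -6035
t(-50, 72)/A = (72*(-50))/(-6035) = -3600*(-1/6035) = 720/1207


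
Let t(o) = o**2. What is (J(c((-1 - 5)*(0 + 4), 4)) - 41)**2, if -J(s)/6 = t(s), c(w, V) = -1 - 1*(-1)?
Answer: 1681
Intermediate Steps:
c(w, V) = 0 (c(w, V) = -1 + 1 = 0)
J(s) = -6*s**2
(J(c((-1 - 5)*(0 + 4), 4)) - 41)**2 = (-6*0**2 - 41)**2 = (-6*0 - 41)**2 = (0 - 41)**2 = (-41)**2 = 1681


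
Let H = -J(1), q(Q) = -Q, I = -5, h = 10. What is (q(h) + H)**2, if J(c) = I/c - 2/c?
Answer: 9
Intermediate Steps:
J(c) = -7/c (J(c) = -5/c - 2/c = -7/c)
H = 7 (H = -(-7)/1 = -(-7) = -1*(-7) = 7)
(q(h) + H)**2 = (-1*10 + 7)**2 = (-10 + 7)**2 = (-3)**2 = 9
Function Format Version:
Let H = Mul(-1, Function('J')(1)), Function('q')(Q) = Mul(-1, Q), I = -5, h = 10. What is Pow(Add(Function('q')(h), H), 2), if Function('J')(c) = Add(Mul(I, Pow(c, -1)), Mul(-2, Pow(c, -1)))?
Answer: 9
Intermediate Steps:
Function('J')(c) = Mul(-7, Pow(c, -1)) (Function('J')(c) = Add(Mul(-5, Pow(c, -1)), Mul(-2, Pow(c, -1))) = Mul(-7, Pow(c, -1)))
H = 7 (H = Mul(-1, Mul(-7, Pow(1, -1))) = Mul(-1, Mul(-7, 1)) = Mul(-1, -7) = 7)
Pow(Add(Function('q')(h), H), 2) = Pow(Add(Mul(-1, 10), 7), 2) = Pow(Add(-10, 7), 2) = Pow(-3, 2) = 9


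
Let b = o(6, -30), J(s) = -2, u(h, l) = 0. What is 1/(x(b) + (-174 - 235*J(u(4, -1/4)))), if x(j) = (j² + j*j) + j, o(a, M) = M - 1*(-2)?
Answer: 1/1836 ≈ 0.00054466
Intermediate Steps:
o(a, M) = 2 + M (o(a, M) = M + 2 = 2 + M)
b = -28 (b = 2 - 30 = -28)
x(j) = j + 2*j² (x(j) = (j² + j²) + j = 2*j² + j = j + 2*j²)
1/(x(b) + (-174 - 235*J(u(4, -1/4)))) = 1/(-28*(1 + 2*(-28)) + (-174 - 235*(-2))) = 1/(-28*(1 - 56) + (-174 + 470)) = 1/(-28*(-55) + 296) = 1/(1540 + 296) = 1/1836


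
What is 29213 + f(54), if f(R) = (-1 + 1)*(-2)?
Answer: 29213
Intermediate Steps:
f(R) = 0 (f(R) = 0*(-2) = 0)
29213 + f(54) = 29213 + 0 = 29213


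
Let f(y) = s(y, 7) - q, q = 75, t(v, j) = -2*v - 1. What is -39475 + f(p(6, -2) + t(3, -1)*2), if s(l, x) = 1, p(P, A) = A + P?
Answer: -39549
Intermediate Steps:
t(v, j) = -1 - 2*v
f(y) = -74 (f(y) = 1 - 1*75 = 1 - 75 = -74)
-39475 + f(p(6, -2) + t(3, -1)*2) = -39475 - 74 = -39549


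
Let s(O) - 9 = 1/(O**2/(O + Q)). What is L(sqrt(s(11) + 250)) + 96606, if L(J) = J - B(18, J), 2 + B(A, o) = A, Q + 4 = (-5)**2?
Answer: 96590 + sqrt(31371)/11 ≈ 96606.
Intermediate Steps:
Q = 21 (Q = -4 + (-5)**2 = -4 + 25 = 21)
B(A, o) = -2 + A
s(O) = 9 + (21 + O)/O**2 (s(O) = 9 + 1/(O**2/(O + 21)) = 9 + 1/(O**2/(21 + O)) = 9 + (21 + O)/O**2)
L(J) = -16 + J (L(J) = J - (-2 + 18) = J - 1*16 = J - 16 = -16 + J)
L(sqrt(s(11) + 250)) + 96606 = (-16 + sqrt((9 + 1/11 + 21/11**2) + 250)) + 96606 = (-16 + sqrt((9 + 1/11 + 21*(1/121)) + 250)) + 96606 = (-16 + sqrt((9 + 1/11 + 21/121) + 250)) + 96606 = (-16 + sqrt(1121/121 + 250)) + 96606 = (-16 + sqrt(31371/121)) + 96606 = (-16 + sqrt(31371)/11) + 96606 = 96590 + sqrt(31371)/11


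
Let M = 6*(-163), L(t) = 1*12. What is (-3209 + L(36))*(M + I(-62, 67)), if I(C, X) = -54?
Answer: 3299304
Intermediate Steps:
L(t) = 12
M = -978
(-3209 + L(36))*(M + I(-62, 67)) = (-3209 + 12)*(-978 - 54) = -3197*(-1032) = 3299304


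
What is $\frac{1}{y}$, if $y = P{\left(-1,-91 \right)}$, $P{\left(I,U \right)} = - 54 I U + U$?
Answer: $- \frac{1}{5005} \approx -0.0001998$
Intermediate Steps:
$P{\left(I,U \right)} = U - 54 I U$ ($P{\left(I,U \right)} = - 54 I U + U = U - 54 I U$)
$y = -5005$ ($y = - 91 \left(1 - -54\right) = - 91 \left(1 + 54\right) = \left(-91\right) 55 = -5005$)
$\frac{1}{y} = \frac{1}{-5005} = - \frac{1}{5005}$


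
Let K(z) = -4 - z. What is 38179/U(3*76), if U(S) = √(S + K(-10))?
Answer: 38179*√26/78 ≈ 2495.8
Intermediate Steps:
U(S) = √(6 + S) (U(S) = √(S + (-4 - 1*(-10))) = √(S + (-4 + 10)) = √(S + 6) = √(6 + S))
38179/U(3*76) = 38179/(√(6 + 3*76)) = 38179/(√(6 + 228)) = 38179/(√234) = 38179/((3*√26)) = 38179*(√26/78) = 38179*√26/78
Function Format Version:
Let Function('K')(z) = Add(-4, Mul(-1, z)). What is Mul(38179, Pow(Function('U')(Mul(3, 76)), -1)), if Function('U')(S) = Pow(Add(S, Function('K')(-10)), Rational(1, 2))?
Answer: Mul(Rational(38179, 78), Pow(26, Rational(1, 2))) ≈ 2495.8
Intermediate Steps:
Function('U')(S) = Pow(Add(6, S), Rational(1, 2)) (Function('U')(S) = Pow(Add(S, Add(-4, Mul(-1, -10))), Rational(1, 2)) = Pow(Add(S, Add(-4, 10)), Rational(1, 2)) = Pow(Add(S, 6), Rational(1, 2)) = Pow(Add(6, S), Rational(1, 2)))
Mul(38179, Pow(Function('U')(Mul(3, 76)), -1)) = Mul(38179, Pow(Pow(Add(6, Mul(3, 76)), Rational(1, 2)), -1)) = Mul(38179, Pow(Pow(Add(6, 228), Rational(1, 2)), -1)) = Mul(38179, Pow(Pow(234, Rational(1, 2)), -1)) = Mul(38179, Pow(Mul(3, Pow(26, Rational(1, 2))), -1)) = Mul(38179, Mul(Rational(1, 78), Pow(26, Rational(1, 2)))) = Mul(Rational(38179, 78), Pow(26, Rational(1, 2)))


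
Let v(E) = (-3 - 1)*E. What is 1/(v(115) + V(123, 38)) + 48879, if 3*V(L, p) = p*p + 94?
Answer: 7722885/158 ≈ 48879.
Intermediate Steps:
V(L, p) = 94/3 + p²/3 (V(L, p) = (p*p + 94)/3 = (p² + 94)/3 = (94 + p²)/3 = 94/3 + p²/3)
v(E) = -4*E
1/(v(115) + V(123, 38)) + 48879 = 1/(-4*115 + (94/3 + (⅓)*38²)) + 48879 = 1/(-460 + (94/3 + (⅓)*1444)) + 48879 = 1/(-460 + (94/3 + 1444/3)) + 48879 = 1/(-460 + 1538/3) + 48879 = 1/(158/3) + 48879 = 3/158 + 48879 = 7722885/158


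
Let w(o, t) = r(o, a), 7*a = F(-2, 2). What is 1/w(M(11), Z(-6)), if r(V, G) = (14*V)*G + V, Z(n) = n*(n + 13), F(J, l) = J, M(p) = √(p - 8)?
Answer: -√3/9 ≈ -0.19245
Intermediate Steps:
M(p) = √(-8 + p)
Z(n) = n*(13 + n)
a = -2/7 (a = (⅐)*(-2) = -2/7 ≈ -0.28571)
r(V, G) = V + 14*G*V (r(V, G) = 14*G*V + V = V + 14*G*V)
w(o, t) = -3*o (w(o, t) = o*(1 + 14*(-2/7)) = o*(1 - 4) = o*(-3) = -3*o)
1/w(M(11), Z(-6)) = 1/(-3*√(-8 + 11)) = 1/(-3*√3) = -√3/9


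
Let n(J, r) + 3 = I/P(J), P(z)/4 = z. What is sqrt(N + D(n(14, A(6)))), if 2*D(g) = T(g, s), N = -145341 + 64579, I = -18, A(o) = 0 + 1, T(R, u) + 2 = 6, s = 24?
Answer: 2*I*sqrt(20190) ≈ 284.18*I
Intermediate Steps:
P(z) = 4*z
T(R, u) = 4 (T(R, u) = -2 + 6 = 4)
A(o) = 1
n(J, r) = -3 - 9/(2*J) (n(J, r) = -3 - 18*1/(4*J) = -3 - 9/(2*J))
N = -80762
D(g) = 2 (D(g) = (1/2)*4 = 2)
sqrt(N + D(n(14, A(6)))) = sqrt(-80762 + 2) = sqrt(-80760) = 2*I*sqrt(20190)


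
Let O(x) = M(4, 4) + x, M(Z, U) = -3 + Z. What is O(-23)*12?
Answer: -264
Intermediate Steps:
O(x) = 1 + x (O(x) = (-3 + 4) + x = 1 + x)
O(-23)*12 = (1 - 23)*12 = -22*12 = -264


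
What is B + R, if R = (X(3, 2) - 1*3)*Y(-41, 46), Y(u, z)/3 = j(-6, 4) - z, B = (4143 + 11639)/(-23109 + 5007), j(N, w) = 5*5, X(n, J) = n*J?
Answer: -1718530/9051 ≈ -189.87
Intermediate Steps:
X(n, J) = J*n
j(N, w) = 25
B = -7891/9051 (B = 15782/(-18102) = 15782*(-1/18102) = -7891/9051 ≈ -0.87184)
Y(u, z) = 75 - 3*z (Y(u, z) = 3*(25 - z) = 75 - 3*z)
R = -189 (R = (2*3 - 1*3)*(75 - 3*46) = (6 - 3)*(75 - 138) = 3*(-63) = -189)
B + R = -7891/9051 - 189 = -1718530/9051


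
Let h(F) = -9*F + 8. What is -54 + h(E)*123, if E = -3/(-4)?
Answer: 399/4 ≈ 99.750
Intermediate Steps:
E = ¾ (E = -3*(-¼) = ¾ ≈ 0.75000)
h(F) = 8 - 9*F
-54 + h(E)*123 = -54 + (8 - 9*¾)*123 = -54 + (8 - 27/4)*123 = -54 + (5/4)*123 = -54 + 615/4 = 399/4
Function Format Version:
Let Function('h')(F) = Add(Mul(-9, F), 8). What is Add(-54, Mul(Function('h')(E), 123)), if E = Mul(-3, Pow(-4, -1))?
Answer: Rational(399, 4) ≈ 99.750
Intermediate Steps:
E = Rational(3, 4) (E = Mul(-3, Rational(-1, 4)) = Rational(3, 4) ≈ 0.75000)
Function('h')(F) = Add(8, Mul(-9, F))
Add(-54, Mul(Function('h')(E), 123)) = Add(-54, Mul(Add(8, Mul(-9, Rational(3, 4))), 123)) = Add(-54, Mul(Add(8, Rational(-27, 4)), 123)) = Add(-54, Mul(Rational(5, 4), 123)) = Add(-54, Rational(615, 4)) = Rational(399, 4)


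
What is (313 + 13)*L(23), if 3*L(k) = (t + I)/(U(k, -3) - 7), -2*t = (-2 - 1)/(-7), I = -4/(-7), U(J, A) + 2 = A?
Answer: -815/252 ≈ -3.2341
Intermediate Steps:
U(J, A) = -2 + A
I = 4/7 (I = -4*(-1/7) = 4/7 ≈ 0.57143)
t = -3/14 (t = -(-2 - 1)/(2*(-7)) = -(-3)*(-1)/(2*7) = -1/2*3/7 = -3/14 ≈ -0.21429)
L(k) = -5/504 (L(k) = ((-3/14 + 4/7)/((-2 - 3) - 7))/3 = (5/(14*(-5 - 7)))/3 = ((5/14)/(-12))/3 = ((5/14)*(-1/12))/3 = (1/3)*(-5/168) = -5/504)
(313 + 13)*L(23) = (313 + 13)*(-5/504) = 326*(-5/504) = -815/252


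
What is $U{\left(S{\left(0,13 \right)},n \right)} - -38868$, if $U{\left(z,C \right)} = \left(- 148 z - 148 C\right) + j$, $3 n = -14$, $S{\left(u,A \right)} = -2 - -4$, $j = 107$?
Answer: $\frac{118109}{3} \approx 39370.0$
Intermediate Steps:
$S{\left(u,A \right)} = 2$ ($S{\left(u,A \right)} = -2 + 4 = 2$)
$n = - \frac{14}{3}$ ($n = \frac{1}{3} \left(-14\right) = - \frac{14}{3} \approx -4.6667$)
$U{\left(z,C \right)} = 107 - 148 C - 148 z$ ($U{\left(z,C \right)} = \left(- 148 z - 148 C\right) + 107 = \left(- 148 C - 148 z\right) + 107 = 107 - 148 C - 148 z$)
$U{\left(S{\left(0,13 \right)},n \right)} - -38868 = \left(107 - - \frac{2072}{3} - 296\right) - -38868 = \left(107 + \frac{2072}{3} - 296\right) + 38868 = \frac{1505}{3} + 38868 = \frac{118109}{3}$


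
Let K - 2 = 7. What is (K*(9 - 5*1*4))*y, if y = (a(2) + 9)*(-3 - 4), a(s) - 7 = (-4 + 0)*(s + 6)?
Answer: -11088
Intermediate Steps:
K = 9 (K = 2 + 7 = 9)
a(s) = -17 - 4*s (a(s) = 7 + (-4 + 0)*(s + 6) = 7 - 4*(6 + s) = 7 + (-24 - 4*s) = -17 - 4*s)
y = 112 (y = ((-17 - 4*2) + 9)*(-3 - 4) = ((-17 - 8) + 9)*(-7) = (-25 + 9)*(-7) = -16*(-7) = 112)
(K*(9 - 5*1*4))*y = (9*(9 - 5*1*4))*112 = (9*(9 - 5*4))*112 = (9*(9 - 20))*112 = (9*(-11))*112 = -99*112 = -11088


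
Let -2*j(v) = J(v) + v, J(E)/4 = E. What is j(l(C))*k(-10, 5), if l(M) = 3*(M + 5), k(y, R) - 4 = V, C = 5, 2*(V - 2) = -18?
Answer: 225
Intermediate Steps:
V = -7 (V = 2 + (1/2)*(-18) = 2 - 9 = -7)
k(y, R) = -3 (k(y, R) = 4 - 7 = -3)
l(M) = 15 + 3*M (l(M) = 3*(5 + M) = 15 + 3*M)
J(E) = 4*E
j(v) = -5*v/2 (j(v) = -(4*v + v)/2 = -5*v/2)
j(l(C))*k(-10, 5) = -5*(15 + 3*5)/2*(-3) = -5*(15 + 15)/2*(-3) = -5/2*30*(-3) = -75*(-3) = 225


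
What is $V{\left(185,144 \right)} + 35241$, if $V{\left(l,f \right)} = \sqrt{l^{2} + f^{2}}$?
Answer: $35241 + \sqrt{54961} \approx 35475.0$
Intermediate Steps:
$V{\left(l,f \right)} = \sqrt{f^{2} + l^{2}}$
$V{\left(185,144 \right)} + 35241 = \sqrt{144^{2} + 185^{2}} + 35241 = \sqrt{20736 + 34225} + 35241 = \sqrt{54961} + 35241 = 35241 + \sqrt{54961}$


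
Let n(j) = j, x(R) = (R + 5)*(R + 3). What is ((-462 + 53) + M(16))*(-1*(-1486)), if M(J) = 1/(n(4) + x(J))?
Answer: -244931436/403 ≈ -6.0777e+5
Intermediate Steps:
x(R) = (3 + R)*(5 + R) (x(R) = (5 + R)*(3 + R) = (3 + R)*(5 + R))
M(J) = 1/(19 + J² + 8*J) (M(J) = 1/(4 + (15 + J² + 8*J)) = 1/(19 + J² + 8*J))
((-462 + 53) + M(16))*(-1*(-1486)) = ((-462 + 53) + 1/(19 + 16² + 8*16))*(-1*(-1486)) = (-409 + 1/(19 + 256 + 128))*1486 = (-409 + 1/403)*1486 = -164826/403*1486 = -244931436/403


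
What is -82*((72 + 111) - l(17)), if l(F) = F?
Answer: -13612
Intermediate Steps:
-82*((72 + 111) - l(17)) = -82*((72 + 111) - 1*17) = -82*(183 - 17) = -82*166 = -13612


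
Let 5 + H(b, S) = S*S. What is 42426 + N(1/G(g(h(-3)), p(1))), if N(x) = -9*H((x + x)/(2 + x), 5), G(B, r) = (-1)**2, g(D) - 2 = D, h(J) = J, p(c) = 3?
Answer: 42246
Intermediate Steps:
g(D) = 2 + D
H(b, S) = -5 + S**2 (H(b, S) = -5 + S*S = -5 + S**2)
G(B, r) = 1
N(x) = -180 (N(x) = -9*(-5 + 5**2) = -9*(-5 + 25) = -9*20 = -180)
42426 + N(1/G(g(h(-3)), p(1))) = 42426 - 180 = 42246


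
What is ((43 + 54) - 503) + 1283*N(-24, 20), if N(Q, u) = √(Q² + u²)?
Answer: -406 + 5132*√61 ≈ 39676.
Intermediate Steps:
((43 + 54) - 503) + 1283*N(-24, 20) = ((43 + 54) - 503) + 1283*√((-24)² + 20²) = (97 - 503) + 1283*√(576 + 400) = -406 + 1283*√976 = -406 + 1283*(4*√61) = -406 + 5132*√61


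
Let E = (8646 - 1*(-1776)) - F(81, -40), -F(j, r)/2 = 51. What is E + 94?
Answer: 10618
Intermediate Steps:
F(j, r) = -102 (F(j, r) = -2*51 = -102)
E = 10524 (E = (8646 - 1*(-1776)) - 1*(-102) = (8646 + 1776) + 102 = 10422 + 102 = 10524)
E + 94 = 10524 + 94 = 10618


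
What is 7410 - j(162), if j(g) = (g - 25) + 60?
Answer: 7213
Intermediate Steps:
j(g) = 35 + g (j(g) = (-25 + g) + 60 = 35 + g)
7410 - j(162) = 7410 - (35 + 162) = 7410 - 1*197 = 7410 - 197 = 7213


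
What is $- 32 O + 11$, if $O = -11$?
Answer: $363$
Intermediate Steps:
$- 32 O + 11 = \left(-32\right) \left(-11\right) + 11 = 352 + 11 = 363$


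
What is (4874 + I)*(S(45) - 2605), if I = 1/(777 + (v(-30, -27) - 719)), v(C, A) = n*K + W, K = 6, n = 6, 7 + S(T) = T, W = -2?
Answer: -1151065903/92 ≈ -1.2512e+7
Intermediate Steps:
S(T) = -7 + T
v(C, A) = 34 (v(C, A) = 6*6 - 2 = 36 - 2 = 34)
I = 1/92 (I = 1/(777 + (34 - 719)) = 1/(777 - 685) = 1/92 ≈ 0.010870)
(4874 + I)*(S(45) - 2605) = (4874 + 1/92)*((-7 + 45) - 2605) = 448409*(38 - 2605)/92 = (448409/92)*(-2567) = -1151065903/92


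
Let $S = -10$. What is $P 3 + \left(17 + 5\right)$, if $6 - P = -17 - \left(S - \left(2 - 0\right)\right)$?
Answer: $55$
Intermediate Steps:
$P = 11$ ($P = 6 - \left(-17 - \left(-10 - \left(2 - 0\right)\right)\right) = 6 - \left(-17 - \left(-10 - \left(2 + 0\right)\right)\right) = 6 - \left(-17 - \left(-10 - 2\right)\right) = 6 - \left(-17 - -12\right) = 6 - \left(-17 + 12\right) = 6 - -5 = 6 + 5 = 11$)
$P 3 + \left(17 + 5\right) = 11 \cdot 3 + \left(17 + 5\right) = 33 + 22 = 55$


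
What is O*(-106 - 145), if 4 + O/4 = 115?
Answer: -111444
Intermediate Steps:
O = 444 (O = -16 + 4*115 = -16 + 460 = 444)
O*(-106 - 145) = 444*(-106 - 145) = 444*(-251) = -111444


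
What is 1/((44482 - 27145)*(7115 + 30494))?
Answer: 1/652027233 ≈ 1.5337e-9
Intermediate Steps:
1/((44482 - 27145)*(7115 + 30494)) = 1/(17337*37609) = 1/652027233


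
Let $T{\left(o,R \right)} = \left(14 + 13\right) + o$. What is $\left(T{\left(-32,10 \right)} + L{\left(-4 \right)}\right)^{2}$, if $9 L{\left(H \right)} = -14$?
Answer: $\frac{3481}{81} \approx 42.975$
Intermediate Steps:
$L{\left(H \right)} = - \frac{14}{9}$ ($L{\left(H \right)} = \frac{1}{9} \left(-14\right) = - \frac{14}{9}$)
$T{\left(o,R \right)} = 27 + o$
$\left(T{\left(-32,10 \right)} + L{\left(-4 \right)}\right)^{2} = \left(\left(27 - 32\right) - \frac{14}{9}\right)^{2} = \left(-5 - \frac{14}{9}\right)^{2} = \left(- \frac{59}{9}\right)^{2} = \frac{3481}{81}$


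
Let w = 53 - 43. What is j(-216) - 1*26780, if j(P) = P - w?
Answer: -27006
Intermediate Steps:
w = 10
j(P) = -10 + P (j(P) = P - 1*10 = P - 10 = -10 + P)
j(-216) - 1*26780 = (-10 - 216) - 1*26780 = -226 - 26780 = -27006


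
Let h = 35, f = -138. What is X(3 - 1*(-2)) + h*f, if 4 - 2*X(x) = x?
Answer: -9661/2 ≈ -4830.5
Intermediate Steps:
X(x) = 2 - x/2
X(3 - 1*(-2)) + h*f = (2 - (3 - 1*(-2))/2) + 35*(-138) = (2 - (3 + 2)/2) - 4830 = (2 - 1/2*5) - 4830 = (2 - 5/2) - 4830 = -1/2 - 4830 = -9661/2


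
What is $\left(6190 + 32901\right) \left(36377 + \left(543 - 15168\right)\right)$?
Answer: $850307432$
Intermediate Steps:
$\left(6190 + 32901\right) \left(36377 + \left(543 - 15168\right)\right) = 39091 \left(36377 + \left(543 - 15168\right)\right) = 39091 \left(36377 - 14625\right) = 39091 \cdot 21752 = 850307432$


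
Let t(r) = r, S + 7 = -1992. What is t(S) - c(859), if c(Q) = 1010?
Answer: -3009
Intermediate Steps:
S = -1999 (S = -7 - 1992 = -1999)
t(S) - c(859) = -1999 - 1*1010 = -1999 - 1010 = -3009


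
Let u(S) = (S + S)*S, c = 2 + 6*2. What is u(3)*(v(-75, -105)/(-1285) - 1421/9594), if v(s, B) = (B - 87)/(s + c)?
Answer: -113227133/41779205 ≈ -2.7101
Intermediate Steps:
c = 14 (c = 2 + 12 = 14)
u(S) = 2*S² (u(S) = (2*S)*S = 2*S²)
v(s, B) = (-87 + B)/(14 + s) (v(s, B) = (B - 87)/(s + 14) = (-87 + B)/(14 + s))
u(3)*(v(-75, -105)/(-1285) - 1421/9594) = (2*3²)*(((-87 - 105)/(14 - 75))/(-1285) - 1421/9594) = (2*9)*((-192/(-61))*(-1/1285) - 1421*1/9594) = 18*(-1/61*(-192)*(-1/1285) - 1421/9594) = 18*((192/61)*(-1/1285) - 1421/9594) = 18*(-192/78385 - 1421/9594) = 18*(-113227133/752025690) = -113227133/41779205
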